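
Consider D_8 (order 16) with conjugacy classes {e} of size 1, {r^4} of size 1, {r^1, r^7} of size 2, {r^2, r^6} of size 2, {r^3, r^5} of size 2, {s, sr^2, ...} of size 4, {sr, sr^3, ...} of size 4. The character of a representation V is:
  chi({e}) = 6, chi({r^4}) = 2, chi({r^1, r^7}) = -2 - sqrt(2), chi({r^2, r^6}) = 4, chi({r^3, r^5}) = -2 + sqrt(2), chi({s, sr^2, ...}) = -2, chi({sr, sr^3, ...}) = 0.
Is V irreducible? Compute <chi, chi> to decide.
Not irreducible (reducible): <chi, chi> = 7 > 1.

Justification: <chi, chi> = (1/|G|) sum_C |C| * |chi(C)|^2 = (1/16)[1*|6|^2 + 1*|2|^2 + 2*|-2 - sqrt(2)|^2 + 2*|4|^2 + 2*|-2 + sqrt(2)|^2 + 4*|-2|^2 + 4*|0|^2]
  = (1/16)[(36) + (4) + (8*sqrt(2) + 12) + (32) + (12 - 8*sqrt(2)) + (16) + (0)] = 112/16 = 7.
A character is irreducible iff <chi, chi> = 1, so this representation is reducible.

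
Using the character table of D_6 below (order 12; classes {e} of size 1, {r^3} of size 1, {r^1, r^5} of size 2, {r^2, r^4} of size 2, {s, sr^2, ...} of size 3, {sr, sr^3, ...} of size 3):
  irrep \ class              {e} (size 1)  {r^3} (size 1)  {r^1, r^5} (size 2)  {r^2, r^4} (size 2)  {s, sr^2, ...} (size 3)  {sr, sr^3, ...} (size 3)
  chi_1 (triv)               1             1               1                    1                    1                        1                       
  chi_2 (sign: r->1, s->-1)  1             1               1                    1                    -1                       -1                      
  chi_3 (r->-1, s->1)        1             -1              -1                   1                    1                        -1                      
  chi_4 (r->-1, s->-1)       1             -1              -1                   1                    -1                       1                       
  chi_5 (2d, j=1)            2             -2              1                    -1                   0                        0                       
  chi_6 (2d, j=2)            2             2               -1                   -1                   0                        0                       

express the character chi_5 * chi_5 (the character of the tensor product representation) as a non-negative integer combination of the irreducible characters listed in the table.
chi_5 tensor chi_5 = chi_1 + chi_2 + chi_6 (all other irreducibles have multiplicity 0).

Justification: The character of a tensor product is the pointwise product (chi_5 * chi_5)(C) = chi_5(C) * chi_5(C):
  {e}: (2)*(2), {r^3}: (-2)*(-2), {r^1, r^5}: (1)*(1), {r^2, r^4}: (-1)*(-1), {s, sr^2, ...}: (0)*(0), {sr, sr^3, ...}: (0)*(0)
so (chi_5 * chi_5) takes values
  {e} -> 4, {r^3} -> 4, {r^1, r^5} -> 1, {r^2, r^4} -> 1, {s, sr^2, ...} -> 0, {sr, sr^3, ...} -> 0.
Now take the inner product of this character with each irreducible chi from the table, <chi_5*chi_5, chi> = (1/12) sum_C |C| (chi_5*chi_5)(C) conj(chi(C)):
  <chi_5*chi_5, chi_1> = (1/12)[1*(4)*conj(1) + 1*(4)*conj(1) + 2*(1)*conj(1) + 2*(1)*conj(1) + 3*(0)*conj(1) + 3*(0)*conj(1)]
      = (1/12)[(4) + (4) + (2) + (2) + (0) + (0)] = 12/12 = 1
  <chi_5*chi_5, chi_2> = (1/12)[1*(4)*conj(1) + 1*(4)*conj(1) + 2*(1)*conj(1) + 2*(1)*conj(1) + 3*(0)*conj(-1) + 3*(0)*conj(-1)]
      = (1/12)[(4) + (4) + (2) + (2) + (0) + (0)] = 12/12 = 1
  <chi_5*chi_5, chi_3> = (1/12)[1*(4)*conj(1) + 1*(4)*conj(-1) + 2*(1)*conj(-1) + 2*(1)*conj(1) + 3*(0)*conj(1) + 3*(0)*conj(-1)]
      = (1/12)[(4) + (-4) + (-2) + (2) + (0) + (0)] = 0/12 = 0
  <chi_5*chi_5, chi_4> = (1/12)[1*(4)*conj(1) + 1*(4)*conj(-1) + 2*(1)*conj(-1) + 2*(1)*conj(1) + 3*(0)*conj(-1) + 3*(0)*conj(1)]
      = (1/12)[(4) + (-4) + (-2) + (2) + (0) + (0)] = 0/12 = 0
  <chi_5*chi_5, chi_5> = (1/12)[1*(4)*conj(2) + 1*(4)*conj(-2) + 2*(1)*conj(1) + 2*(1)*conj(-1) + 3*(0)*conj(0) + 3*(0)*conj(0)]
      = (1/12)[(8) + (-8) + (2) + (-2) + (0) + (0)] = 0/12 = 0
  <chi_5*chi_5, chi_6> = (1/12)[1*(4)*conj(2) + 1*(4)*conj(2) + 2*(1)*conj(-1) + 2*(1)*conj(-1) + 3*(0)*conj(0) + 3*(0)*conj(0)]
      = (1/12)[(8) + (8) + (-2) + (-2) + (0) + (0)] = 12/12 = 1
Hence the multiplicities are chi_1: 1, chi_2: 1, chi_6: 1. Dimension check: dim(chi_5)*dim(chi_5) = 2*2 = 4 and sum (mult * dim) = 1*1 + 1*1 + 1*2 = 4.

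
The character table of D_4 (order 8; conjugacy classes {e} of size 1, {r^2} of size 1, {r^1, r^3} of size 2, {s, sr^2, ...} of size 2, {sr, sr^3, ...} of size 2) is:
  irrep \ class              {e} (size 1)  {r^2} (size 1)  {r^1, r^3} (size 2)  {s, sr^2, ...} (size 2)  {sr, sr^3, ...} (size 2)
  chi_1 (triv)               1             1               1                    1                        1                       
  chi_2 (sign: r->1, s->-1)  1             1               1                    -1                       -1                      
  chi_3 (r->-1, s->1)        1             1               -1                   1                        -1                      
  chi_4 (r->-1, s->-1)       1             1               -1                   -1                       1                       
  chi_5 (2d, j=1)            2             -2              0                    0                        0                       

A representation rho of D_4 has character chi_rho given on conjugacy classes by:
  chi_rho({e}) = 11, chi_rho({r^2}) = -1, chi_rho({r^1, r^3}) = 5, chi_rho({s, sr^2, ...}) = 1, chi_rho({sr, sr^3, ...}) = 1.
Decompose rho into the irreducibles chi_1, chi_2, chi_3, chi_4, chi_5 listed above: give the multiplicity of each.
Multiplicities: chi_1: 3, chi_2: 2, chi_3: 0, chi_4: 0, chi_5: 3.

Working: Use <chi_rho, chi> = (1/|G|) sum_C |C| * chi_rho(C) * conj(chi(C)) with |G| = 8 for each irreducible chi in the table:
  <chi_rho, chi_1> = (1/8)[1*(11)*conj(1) + 1*(-1)*conj(1) + 2*(5)*conj(1) + 2*(1)*conj(1) + 2*(1)*conj(1)]
      = (1/8)[(11) + (-1) + (10) + (2) + (2)] = 24/8 = 3
  <chi_rho, chi_2> = (1/8)[1*(11)*conj(1) + 1*(-1)*conj(1) + 2*(5)*conj(1) + 2*(1)*conj(-1) + 2*(1)*conj(-1)]
      = (1/8)[(11) + (-1) + (10) + (-2) + (-2)] = 16/8 = 2
  <chi_rho, chi_3> = (1/8)[1*(11)*conj(1) + 1*(-1)*conj(1) + 2*(5)*conj(-1) + 2*(1)*conj(1) + 2*(1)*conj(-1)]
      = (1/8)[(11) + (-1) + (-10) + (2) + (-2)] = 0/8 = 0
  <chi_rho, chi_4> = (1/8)[1*(11)*conj(1) + 1*(-1)*conj(1) + 2*(5)*conj(-1) + 2*(1)*conj(-1) + 2*(1)*conj(1)]
      = (1/8)[(11) + (-1) + (-10) + (-2) + (2)] = 0/8 = 0
  <chi_rho, chi_5> = (1/8)[1*(11)*conj(2) + 1*(-1)*conj(-2) + 2*(5)*conj(0) + 2*(1)*conj(0) + 2*(1)*conj(0)]
      = (1/8)[(22) + (2) + (0) + (0) + (0)] = 24/8 = 3
Dimension check: dim(rho) = sum (mult * dim) = 3*1 + 2*1 + 0*1 + 0*1 + 3*2 = 11 = chi_rho(e) = 11.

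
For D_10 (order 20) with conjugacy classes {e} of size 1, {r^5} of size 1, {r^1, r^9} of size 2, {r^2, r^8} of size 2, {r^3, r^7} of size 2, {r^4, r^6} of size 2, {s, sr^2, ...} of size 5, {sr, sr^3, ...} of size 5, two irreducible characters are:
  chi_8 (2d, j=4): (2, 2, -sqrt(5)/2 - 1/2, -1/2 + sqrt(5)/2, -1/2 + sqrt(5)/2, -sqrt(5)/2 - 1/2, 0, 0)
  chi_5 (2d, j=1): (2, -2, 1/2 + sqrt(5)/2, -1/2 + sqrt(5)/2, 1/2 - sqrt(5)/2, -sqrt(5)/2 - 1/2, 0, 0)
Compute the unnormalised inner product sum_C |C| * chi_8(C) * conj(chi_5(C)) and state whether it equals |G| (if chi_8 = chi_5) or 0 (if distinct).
Sum = 0; so <chi_8, chi_5> = 0 (distinct irreducibles are orthogonal).

Details: Compute term by term over conjugacy classes (|C| * chi_8(C) * conj(chi_5(C))):
  1*(2)*conj(2) + 1*(2)*conj(-2) + 2*(-sqrt(5)/2 - 1/2)*conj(1/2 + sqrt(5)/2) + 2*(-1/2 + sqrt(5)/2)*conj(-1/2 + sqrt(5)/2) + 2*(-1/2 + sqrt(5)/2)*conj(1/2 - sqrt(5)/2) + 2*(-sqrt(5)/2 - 1/2)*conj(-sqrt(5)/2 - 1/2) + 5*(0)*conj(0) + 5*(0)*conj(0)
  = (4) + (-4) + (-3 - sqrt(5)) + (3 - sqrt(5)) + (-3 + sqrt(5)) + (sqrt(5) + 3) + (0) + (0)
  = 0.
Dividing by |G| = 20 gives 0/20 = 0, matching the row-orthogonality relation <chi_8, chi_5> = [chi_8 = chi_5].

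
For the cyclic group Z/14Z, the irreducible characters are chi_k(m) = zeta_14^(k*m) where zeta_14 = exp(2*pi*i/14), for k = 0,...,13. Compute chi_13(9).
chi_13(9) = zeta_14^117 = exp(5*I*pi/7)

Reasoning: chi_13(9) = zeta_14^(13*9) = zeta_14^117. Since zeta_14^14 = 1, this equals zeta_14^5 = exp(2*pi*i*5/14) = exp(5*I*pi/7).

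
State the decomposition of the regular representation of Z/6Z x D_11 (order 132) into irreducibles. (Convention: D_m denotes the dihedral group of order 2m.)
Each irreducible V_i of dimension d_i appears with multiplicity d_i, i.e. rho_reg = (direct sum over all irreducibles V_i) d_i V_i. The irreducible dimensions for Z/6Z x D_11 are 1, 1, 1, 1, 1, 1, 1, 1, 1, 1, 1, 1, 2, 2, 2, 2, 2, 2, 2, 2, 2, 2, 2, 2, 2, 2, 2, 2, 2, 2, 2, 2, 2, 2, 2, 2, 2, 2, 2, 2, 2, 2: 12 irreducibles of dimension 1, each with multiplicity 1; 30 irreducibles of dimension 2, each with multiplicity 2. Total dimension 12*1*1 + 30*2*2 = 132 = |G|.

Argument: General theorem: in the regular representation of a finite group G, each irreducible appears with multiplicity equal to its dimension. Check: dim(rho_reg) = sum d_i^2 = 1 + 1 + 1 + 1 + 1 + 1 + 1 + 1 + 1 + 1 + 1 + 1 + 4 + 4 + 4 + 4 + 4 + 4 + 4 + 4 + 4 + 4 + 4 + 4 + 4 + 4 + 4 + 4 + 4 + 4 + 4 + 4 + 4 + 4 + 4 + 4 + 4 + 4 + 4 + 4 + 4 + 4 = 132 = |G|.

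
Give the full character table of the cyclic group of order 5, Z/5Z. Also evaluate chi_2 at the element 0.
Character table of Z/5Z (irreps indexed chi_0,...,chi_4 with chi_k(m) = zeta_5^(k*m), zeta_5 = exp(2*pi*i/5)):
  irrep \ class  {0} (size 1)  {1} (size 1)    {2} (size 1)    {3} (size 1)    {4} (size 1)  
  chi_0          1             1               1               1               1             
  chi_1          1             exp(2*I*pi/5)   exp(4*I*pi/5)   exp(-4*I*pi/5)  exp(-2*I*pi/5)
  chi_2          1             exp(4*I*pi/5)   exp(-2*I*pi/5)  exp(2*I*pi/5)   exp(-4*I*pi/5)
  chi_3          1             exp(-4*I*pi/5)  exp(2*I*pi/5)   exp(-2*I*pi/5)  exp(4*I*pi/5) 
  chi_4          1             exp(-2*I*pi/5)  exp(-4*I*pi/5)  exp(4*I*pi/5)   exp(2*I*pi/5) 

Spot check: chi_2(0) = zeta_5^(2*0) = zeta_5^0 = 1.

Argument: Z/5Z is abelian, so all 5 irreducible complex representations are 1-dimensional. They are given by chi_k(m) = zeta_5^(k*m) for k = 0,...,4. Row orthogonality: sum_m chi_k(m) conj(chi_l(m)) = 5 * [k = l].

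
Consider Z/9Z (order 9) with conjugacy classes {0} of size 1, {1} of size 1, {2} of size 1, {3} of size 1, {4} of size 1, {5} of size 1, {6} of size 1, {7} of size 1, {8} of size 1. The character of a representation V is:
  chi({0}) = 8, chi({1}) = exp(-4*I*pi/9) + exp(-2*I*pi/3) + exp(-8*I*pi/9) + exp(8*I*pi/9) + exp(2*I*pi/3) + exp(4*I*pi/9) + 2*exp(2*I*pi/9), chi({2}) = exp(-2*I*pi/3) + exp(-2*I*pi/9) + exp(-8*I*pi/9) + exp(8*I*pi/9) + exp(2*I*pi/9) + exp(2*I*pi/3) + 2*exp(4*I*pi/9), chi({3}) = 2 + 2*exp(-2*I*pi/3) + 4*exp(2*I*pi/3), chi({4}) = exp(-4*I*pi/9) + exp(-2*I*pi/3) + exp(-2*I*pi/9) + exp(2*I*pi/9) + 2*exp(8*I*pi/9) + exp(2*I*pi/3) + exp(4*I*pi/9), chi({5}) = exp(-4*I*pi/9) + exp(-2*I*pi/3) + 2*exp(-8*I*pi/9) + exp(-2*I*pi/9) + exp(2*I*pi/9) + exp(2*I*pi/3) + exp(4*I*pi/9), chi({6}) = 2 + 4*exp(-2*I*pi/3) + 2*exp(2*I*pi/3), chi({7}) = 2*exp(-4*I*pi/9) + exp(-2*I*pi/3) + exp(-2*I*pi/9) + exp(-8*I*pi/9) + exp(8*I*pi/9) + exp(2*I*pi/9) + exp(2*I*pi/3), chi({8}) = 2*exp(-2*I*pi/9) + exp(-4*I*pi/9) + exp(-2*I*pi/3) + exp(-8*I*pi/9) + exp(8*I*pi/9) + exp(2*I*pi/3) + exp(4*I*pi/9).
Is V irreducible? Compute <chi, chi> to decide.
Not irreducible (reducible): <chi, chi> = 10 > 1.

Proof sketch: <chi, chi> = (1/|G|) sum_C |C| * |chi(C)|^2 = (1/9)[1*|8|^2 + 1*|exp(-4*I*pi/9) + exp(-2*I*pi/3) + exp(-8*I*pi/9) + exp(8*I*pi/9) + exp(2*I*pi/3) + exp(4*I*pi/9) + 2*exp(2*I*pi/9)|^2 + 1*|exp(-2*I*pi/3) + exp(-2*I*pi/9) + exp(-8*I*pi/9) + exp(8*I*pi/9) + exp(2*I*pi/9) + exp(2*I*pi/3) + 2*exp(4*I*pi/9)|^2 + 1*|2 + 2*exp(-2*I*pi/3) + 4*exp(2*I*pi/3)|^2 + 1*|exp(-4*I*pi/9) + exp(-2*I*pi/3) + exp(-2*I*pi/9) + exp(2*I*pi/9) + 2*exp(8*I*pi/9) + exp(2*I*pi/3) + exp(4*I*pi/9)|^2 + 1*|exp(-4*I*pi/9) + exp(-2*I*pi/3) + 2*exp(-8*I*pi/9) + exp(-2*I*pi/9) + exp(2*I*pi/9) + exp(2*I*pi/3) + exp(4*I*pi/9)|^2 + 1*|2 + 4*exp(-2*I*pi/3) + 2*exp(2*I*pi/3)|^2 + 1*|2*exp(-4*I*pi/9) + exp(-2*I*pi/3) + exp(-2*I*pi/9) + exp(-8*I*pi/9) + exp(8*I*pi/9) + exp(2*I*pi/9) + exp(2*I*pi/3)|^2 + 1*|2*exp(-2*I*pi/9) + exp(-4*I*pi/9) + exp(-2*I*pi/3) + exp(-8*I*pi/9) + exp(8*I*pi/9) + exp(2*I*pi/3) + exp(4*I*pi/9)|^2]
  = (1/9)[(64) + (10 + 7*exp(-2*I*pi/3) + 6*exp(-4*I*pi/9) + 7*exp(-2*I*pi/9) + 7*exp(-8*I*pi/9) + 7*exp(8*I*pi/9) + 7*exp(2*I*pi/9) + 6*exp(4*I*pi/9) + 7*exp(2*I*pi/3)) + (10 + 7*exp(-4*I*pi/9) + 7*exp(-2*I*pi/3) + 7*exp(-2*I*pi/9) + 6*exp(-8*I*pi/9) + 6*exp(8*I*pi/9) + 7*exp(2*I*pi/9) + 7*exp(2*I*pi/3) + 7*exp(4*I*pi/9)) + (4) + (10 + 7*exp(-4*I*pi/9) + 7*exp(-2*I*pi/3) + 6*exp(-2*I*pi/9) + 7*exp(-8*I*pi/9) + 7*exp(8*I*pi/9) + 6*exp(2*I*pi/9) + 7*exp(2*I*pi/3) + 7*exp(4*I*pi/9)) + (10 + 7*exp(-4*I*pi/9) + 7*exp(-2*I*pi/3) + 6*exp(-2*I*pi/9) + 7*exp(-8*I*pi/9) + 7*exp(8*I*pi/9) + 6*exp(2*I*pi/9) + 7*exp(2*I*pi/3) + 7*exp(4*I*pi/9)) + (4) + (10 + 7*exp(-4*I*pi/9) + 7*exp(-2*I*pi/3) + 7*exp(-2*I*pi/9) + 6*exp(-8*I*pi/9) + 6*exp(8*I*pi/9) + 7*exp(2*I*pi/9) + 7*exp(2*I*pi/3) + 7*exp(4*I*pi/9)) + (10 + 7*exp(-2*I*pi/3) + 6*exp(-4*I*pi/9) + 7*exp(-2*I*pi/9) + 7*exp(-8*I*pi/9) + 7*exp(8*I*pi/9) + 7*exp(2*I*pi/9) + 6*exp(4*I*pi/9) + 7*exp(2*I*pi/3))] = 90/9 = 10.
(Exp terms are combined using exp(i*s)*conj(exp(i*t)) = exp(i*(s-t)), and sums of them are collapsed using the identity that for every m > 1 the m distinct m-th roots of unity sum to 0, e.g. 1 + exp(2*I*pi/3) + exp(-2*I*pi/3) = 0.)
A character is irreducible iff <chi, chi> = 1, so this representation is reducible.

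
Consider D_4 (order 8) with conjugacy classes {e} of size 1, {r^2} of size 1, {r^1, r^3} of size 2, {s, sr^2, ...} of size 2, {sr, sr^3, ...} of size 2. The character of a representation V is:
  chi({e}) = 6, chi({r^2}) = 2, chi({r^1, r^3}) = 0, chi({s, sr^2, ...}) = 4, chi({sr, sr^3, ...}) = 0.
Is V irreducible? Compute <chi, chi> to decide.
Not irreducible (reducible): <chi, chi> = 9 > 1.

Working: <chi, chi> = (1/|G|) sum_C |C| * |chi(C)|^2 = (1/8)[1*|6|^2 + 1*|2|^2 + 2*|0|^2 + 2*|4|^2 + 2*|0|^2]
  = (1/8)[(36) + (4) + (0) + (32) + (0)] = 72/8 = 9.
A character is irreducible iff <chi, chi> = 1, so this representation is reducible.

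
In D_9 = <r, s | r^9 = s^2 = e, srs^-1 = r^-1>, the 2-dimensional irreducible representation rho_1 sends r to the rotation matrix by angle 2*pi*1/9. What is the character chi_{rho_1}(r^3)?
chi_{rho_1}(r^3) = 2*cos(2*pi*1*3/9) = -1

Working: rho_1(r^3) is rotation by angle 2*pi*1*3/9, whose trace is 2*cos(2*pi*1*3/9) = -1.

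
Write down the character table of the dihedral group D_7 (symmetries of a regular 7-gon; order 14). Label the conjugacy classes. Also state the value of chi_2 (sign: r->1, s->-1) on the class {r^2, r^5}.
Conjugacy classes: {e} of size 1, {r^1, r^6} of size 2, {r^2, r^5} of size 2, {r^3, r^4} of size 2, {s, sr, ..., sr^6} of size 7.
Character table:
  irrep \ class              {e} (size 1)  {r^1, r^6} (size 2)  {r^2, r^5} (size 2)  {r^3, r^4} (size 2)  {s, sr, ..., sr^6} (size 7)
  chi_1 (triv)               1             1                    1                    1                    1                          
  chi_2 (sign: r->1, s->-1)  1             1                    1                    1                    -1                         
  chi_3 (2d, j=1)            2             2*cos(2*pi/7)        -2*cos(3*pi/7)       -2*cos(pi/7)         0                          
  chi_4 (2d, j=2)            2             -2*cos(3*pi/7)       -2*cos(pi/7)         2*cos(2*pi/7)        0                          
  chi_5 (2d, j=3)            2             -2*cos(pi/7)         2*cos(2*pi/7)        -2*cos(3*pi/7)       0                          

Spot check: chi_2 (sign: r->1, s->-1) on {r^2, r^5} = 1.

D_7 has order 2*7 = 14 with 5 conjugacy classes, hence 5 irreducibles. Sum of squared dims 1 + 1 + 4 + 4 + 4 = 14 = |G|. Linear characters come from the abelianisation; the 2-dimensional irreps have character r^k -> 2*cos(2*pi*j*k/7), reflections -> 0.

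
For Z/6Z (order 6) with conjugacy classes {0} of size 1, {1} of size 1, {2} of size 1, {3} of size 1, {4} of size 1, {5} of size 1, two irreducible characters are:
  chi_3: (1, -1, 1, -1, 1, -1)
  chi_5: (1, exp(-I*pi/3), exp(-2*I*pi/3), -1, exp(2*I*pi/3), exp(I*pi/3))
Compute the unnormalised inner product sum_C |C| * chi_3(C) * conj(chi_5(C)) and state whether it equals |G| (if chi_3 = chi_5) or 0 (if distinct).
Sum = 0; so <chi_3, chi_5> = 0 (distinct irreducibles are orthogonal).

Reasoning: Compute term by term over conjugacy classes (|C| * chi_3(C) * conj(chi_5(C))):
  1*(1)*conj(1) + 1*(-1)*conj(exp(-I*pi/3)) + 1*(1)*conj(exp(-2*I*pi/3)) + 1*(-1)*conj(-1) + 1*(1)*conj(exp(2*I*pi/3)) + 1*(-1)*conj(exp(I*pi/3))
  = (1) + (-exp(I*pi/3)) + (exp(2*I*pi/3)) + (1) + (exp(-2*I*pi/3)) + (-exp(-I*pi/3))
  = 0.
(Exp terms are combined using exp(i*s)*conj(exp(i*t)) = exp(i*(s-t)), and sums of them are collapsed using the identity that for every m > 1 the m distinct m-th roots of unity sum to 0, e.g. 1 + exp(2*I*pi/3) + exp(-2*I*pi/3) = 0.)
Dividing by |G| = 6 gives 0/6 = 0, matching the row-orthogonality relation <chi_3, chi_5> = [chi_3 = chi_5].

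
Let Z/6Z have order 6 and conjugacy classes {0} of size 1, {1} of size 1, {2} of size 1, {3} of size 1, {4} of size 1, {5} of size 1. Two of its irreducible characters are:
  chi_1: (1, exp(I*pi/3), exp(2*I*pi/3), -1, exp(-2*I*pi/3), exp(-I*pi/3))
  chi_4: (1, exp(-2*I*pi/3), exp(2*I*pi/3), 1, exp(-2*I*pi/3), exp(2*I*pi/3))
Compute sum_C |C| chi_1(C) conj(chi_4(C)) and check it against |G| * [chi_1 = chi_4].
Sum = 0; so <chi_1, chi_4> = 0 (distinct irreducibles are orthogonal).

Reasoning: Compute term by term over conjugacy classes (|C| * chi_1(C) * conj(chi_4(C))):
  1*(1)*conj(1) + 1*(exp(I*pi/3))*conj(exp(-2*I*pi/3)) + 1*(exp(2*I*pi/3))*conj(exp(2*I*pi/3)) + 1*(-1)*conj(1) + 1*(exp(-2*I*pi/3))*conj(exp(-2*I*pi/3)) + 1*(exp(-I*pi/3))*conj(exp(2*I*pi/3))
  = (1) + (-1) + (1) + (-1) + (1) + (-1)
  = 0.
(Exp terms are combined using exp(i*s)*conj(exp(i*t)) = exp(i*(s-t)), and sums of them are collapsed using the identity that for every m > 1 the m distinct m-th roots of unity sum to 0, e.g. 1 + exp(2*I*pi/3) + exp(-2*I*pi/3) = 0.)
Dividing by |G| = 6 gives 0/6 = 0, matching the row-orthogonality relation <chi_1, chi_4> = [chi_1 = chi_4].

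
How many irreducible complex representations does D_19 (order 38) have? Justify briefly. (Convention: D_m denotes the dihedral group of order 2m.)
11

Details: The number of irreducible complex representations of a finite group equals its number of conjugacy classes. D_19 has 11 conjugacy classes ((n+3)/2 for n odd), so D_19 (order 38) has exactly 11 irreducible complex representations.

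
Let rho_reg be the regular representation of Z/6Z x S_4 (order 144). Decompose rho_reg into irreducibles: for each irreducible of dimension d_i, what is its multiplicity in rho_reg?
Each irreducible V_i of dimension d_i appears with multiplicity d_i, i.e. rho_reg = (direct sum over all irreducibles V_i) d_i V_i. The irreducible dimensions for Z/6Z x S_4 are 1, 1, 1, 1, 1, 1, 1, 1, 1, 1, 1, 1, 2, 2, 2, 2, 2, 2, 3, 3, 3, 3, 3, 3, 3, 3, 3, 3, 3, 3: 12 irreducibles of dimension 1, each with multiplicity 1; 6 irreducibles of dimension 2, each with multiplicity 2; 12 irreducibles of dimension 3, each with multiplicity 3. Total dimension 12*1*1 + 6*2*2 + 12*3*3 = 144 = |G|.

Details: General theorem: in the regular representation of a finite group G, each irreducible appears with multiplicity equal to its dimension. Check: dim(rho_reg) = sum d_i^2 = 1 + 1 + 1 + 1 + 1 + 1 + 1 + 1 + 1 + 1 + 1 + 1 + 4 + 4 + 4 + 4 + 4 + 4 + 9 + 9 + 9 + 9 + 9 + 9 + 9 + 9 + 9 + 9 + 9 + 9 = 144 = |G|.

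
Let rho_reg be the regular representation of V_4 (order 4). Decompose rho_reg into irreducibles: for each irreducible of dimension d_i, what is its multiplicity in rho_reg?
Each irreducible V_i of dimension d_i appears with multiplicity d_i, i.e. rho_reg = (direct sum over all irreducibles V_i) d_i V_i. The irreducible dimensions for V_4 are 1, 1, 1, 1: 4 irreducibles of dimension 1, each with multiplicity 1. Total dimension 4*1*1 = 4 = |G|.

Explanation: General theorem: in the regular representation of a finite group G, each irreducible appears with multiplicity equal to its dimension. Check: dim(rho_reg) = sum d_i^2 = 1 + 1 + 1 + 1 = 4 = |G|.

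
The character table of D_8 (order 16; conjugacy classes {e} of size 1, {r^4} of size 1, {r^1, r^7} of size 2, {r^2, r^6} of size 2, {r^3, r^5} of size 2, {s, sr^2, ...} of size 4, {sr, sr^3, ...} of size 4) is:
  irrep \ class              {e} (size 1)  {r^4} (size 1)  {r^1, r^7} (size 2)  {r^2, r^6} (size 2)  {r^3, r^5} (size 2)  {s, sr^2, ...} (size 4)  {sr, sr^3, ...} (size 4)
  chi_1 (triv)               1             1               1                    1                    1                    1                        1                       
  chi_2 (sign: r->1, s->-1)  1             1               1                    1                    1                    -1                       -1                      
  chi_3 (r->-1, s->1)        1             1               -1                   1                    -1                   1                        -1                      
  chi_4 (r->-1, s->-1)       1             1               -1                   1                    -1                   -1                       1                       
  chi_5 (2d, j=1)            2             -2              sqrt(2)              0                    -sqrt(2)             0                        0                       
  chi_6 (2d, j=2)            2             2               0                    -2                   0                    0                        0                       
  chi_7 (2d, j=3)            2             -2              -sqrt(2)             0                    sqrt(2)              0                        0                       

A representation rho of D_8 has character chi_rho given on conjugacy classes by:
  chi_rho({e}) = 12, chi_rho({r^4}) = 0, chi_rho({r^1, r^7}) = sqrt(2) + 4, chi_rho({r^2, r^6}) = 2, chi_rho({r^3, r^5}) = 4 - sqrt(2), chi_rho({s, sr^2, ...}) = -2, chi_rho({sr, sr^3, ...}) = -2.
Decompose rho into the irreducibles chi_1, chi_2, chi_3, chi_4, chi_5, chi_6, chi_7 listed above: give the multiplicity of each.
Multiplicities: chi_1: 1, chi_2: 3, chi_3: 0, chi_4: 0, chi_5: 2, chi_6: 1, chi_7: 1.

Justification: Use <chi_rho, chi> = (1/|G|) sum_C |C| * chi_rho(C) * conj(chi(C)) with |G| = 16 for each irreducible chi in the table:
  <chi_rho, chi_1> = (1/16)[1*(12)*conj(1) + 1*(0)*conj(1) + 2*(sqrt(2) + 4)*conj(1) + 2*(2)*conj(1) + 2*(4 - sqrt(2))*conj(1) + 4*(-2)*conj(1) + 4*(-2)*conj(1)]
      = (1/16)[(12) + (0) + (2*sqrt(2) + 8) + (4) + (8 - 2*sqrt(2)) + (-8) + (-8)] = 16/16 = 1
  <chi_rho, chi_2> = (1/16)[1*(12)*conj(1) + 1*(0)*conj(1) + 2*(sqrt(2) + 4)*conj(1) + 2*(2)*conj(1) + 2*(4 - sqrt(2))*conj(1) + 4*(-2)*conj(-1) + 4*(-2)*conj(-1)]
      = (1/16)[(12) + (0) + (2*sqrt(2) + 8) + (4) + (8 - 2*sqrt(2)) + (8) + (8)] = 48/16 = 3
  <chi_rho, chi_3> = (1/16)[1*(12)*conj(1) + 1*(0)*conj(1) + 2*(sqrt(2) + 4)*conj(-1) + 2*(2)*conj(1) + 2*(4 - sqrt(2))*conj(-1) + 4*(-2)*conj(1) + 4*(-2)*conj(-1)]
      = (1/16)[(12) + (0) + (-8 - 2*sqrt(2)) + (4) + (-8 + 2*sqrt(2)) + (-8) + (8)] = 0/16 = 0
  <chi_rho, chi_4> = (1/16)[1*(12)*conj(1) + 1*(0)*conj(1) + 2*(sqrt(2) + 4)*conj(-1) + 2*(2)*conj(1) + 2*(4 - sqrt(2))*conj(-1) + 4*(-2)*conj(-1) + 4*(-2)*conj(1)]
      = (1/16)[(12) + (0) + (-8 - 2*sqrt(2)) + (4) + (-8 + 2*sqrt(2)) + (8) + (-8)] = 0/16 = 0
  <chi_rho, chi_5> = (1/16)[1*(12)*conj(2) + 1*(0)*conj(-2) + 2*(sqrt(2) + 4)*conj(sqrt(2)) + 2*(2)*conj(0) + 2*(4 - sqrt(2))*conj(-sqrt(2)) + 4*(-2)*conj(0) + 4*(-2)*conj(0)]
      = (1/16)[(24) + (0) + (4 + 8*sqrt(2)) + (0) + (4 - 8*sqrt(2)) + (0) + (0)] = 32/16 = 2
  <chi_rho, chi_6> = (1/16)[1*(12)*conj(2) + 1*(0)*conj(2) + 2*(sqrt(2) + 4)*conj(0) + 2*(2)*conj(-2) + 2*(4 - sqrt(2))*conj(0) + 4*(-2)*conj(0) + 4*(-2)*conj(0)]
      = (1/16)[(24) + (0) + (0) + (-8) + (0) + (0) + (0)] = 16/16 = 1
  <chi_rho, chi_7> = (1/16)[1*(12)*conj(2) + 1*(0)*conj(-2) + 2*(sqrt(2) + 4)*conj(-sqrt(2)) + 2*(2)*conj(0) + 2*(4 - sqrt(2))*conj(sqrt(2)) + 4*(-2)*conj(0) + 4*(-2)*conj(0)]
      = (1/16)[(24) + (0) + (-8*sqrt(2) - 4) + (0) + (-4 + 8*sqrt(2)) + (0) + (0)] = 16/16 = 1
Dimension check: dim(rho) = sum (mult * dim) = 1*1 + 3*1 + 0*1 + 0*1 + 2*2 + 1*2 + 1*2 = 12 = chi_rho(e) = 12.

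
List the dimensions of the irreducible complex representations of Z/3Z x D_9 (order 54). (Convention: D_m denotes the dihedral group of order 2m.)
Dimensions: 1, 1, 1, 1, 1, 1, 2, 2, 2, 2, 2, 2, 2, 2, 2, 2, 2, 2

There are 18 irreducibles (= number of conjugacy classes). Their dimensions d_i satisfy sum d_i^2 = |G| = 54: 1 + 1 + 1 + 1 + 1 + 1 + 4 + 4 + 4 + 4 + 4 + 4 + 4 + 4 + 4 + 4 + 4 + 4 = 54. (For the product with Z/3Z: each of the 3 1-dim characters of Z/3Z tensors with each irrep of D_9, giving 3 copies of each D_9-dimension.)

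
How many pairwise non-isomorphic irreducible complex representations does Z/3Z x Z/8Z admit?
24

Argument: The number of irreducible complex representations of a finite group equals its number of conjugacy classes. Z/3Z x Z/8Z is abelian of order 24, so every element is its own conjugacy class: 24 classes, so Z/3Z x Z/8Z (order 24) has exactly 24 irreducible complex representations.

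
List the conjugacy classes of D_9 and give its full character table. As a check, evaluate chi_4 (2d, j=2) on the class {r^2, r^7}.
Conjugacy classes: {e} of size 1, {r^1, r^8} of size 2, {r^2, r^7} of size 2, {r^3, r^6} of size 2, {r^4, r^5} of size 2, {s, sr, ..., sr^8} of size 9.
Character table:
  irrep \ class              {e} (size 1)  {r^1, r^8} (size 2)  {r^2, r^7} (size 2)  {r^3, r^6} (size 2)  {r^4, r^5} (size 2)  {s, sr, ..., sr^8} (size 9)
  chi_1 (triv)               1             1                    1                    1                    1                    1                          
  chi_2 (sign: r->1, s->-1)  1             1                    1                    1                    1                    -1                         
  chi_3 (2d, j=1)            2             2*cos(2*pi/9)        2*cos(4*pi/9)        -1                   -2*cos(pi/9)         0                          
  chi_4 (2d, j=2)            2             2*cos(4*pi/9)        -2*cos(pi/9)         -1                   2*cos(2*pi/9)        0                          
  chi_5 (2d, j=3)            2             -1                   -1                   2                    -1                   0                          
  chi_6 (2d, j=4)            2             -2*cos(pi/9)         2*cos(2*pi/9)        -1                   2*cos(4*pi/9)        0                          

Spot check: chi_4 (2d, j=2) on {r^2, r^7} = -2*cos(pi/9).

Proof sketch: D_9 has order 2*9 = 18 with 6 conjugacy classes, hence 6 irreducibles. Sum of squared dims 1 + 1 + 4 + 4 + 4 + 4 = 18 = |G|. Linear characters come from the abelianisation; the 2-dimensional irreps have character r^k -> 2*cos(2*pi*j*k/9), reflections -> 0.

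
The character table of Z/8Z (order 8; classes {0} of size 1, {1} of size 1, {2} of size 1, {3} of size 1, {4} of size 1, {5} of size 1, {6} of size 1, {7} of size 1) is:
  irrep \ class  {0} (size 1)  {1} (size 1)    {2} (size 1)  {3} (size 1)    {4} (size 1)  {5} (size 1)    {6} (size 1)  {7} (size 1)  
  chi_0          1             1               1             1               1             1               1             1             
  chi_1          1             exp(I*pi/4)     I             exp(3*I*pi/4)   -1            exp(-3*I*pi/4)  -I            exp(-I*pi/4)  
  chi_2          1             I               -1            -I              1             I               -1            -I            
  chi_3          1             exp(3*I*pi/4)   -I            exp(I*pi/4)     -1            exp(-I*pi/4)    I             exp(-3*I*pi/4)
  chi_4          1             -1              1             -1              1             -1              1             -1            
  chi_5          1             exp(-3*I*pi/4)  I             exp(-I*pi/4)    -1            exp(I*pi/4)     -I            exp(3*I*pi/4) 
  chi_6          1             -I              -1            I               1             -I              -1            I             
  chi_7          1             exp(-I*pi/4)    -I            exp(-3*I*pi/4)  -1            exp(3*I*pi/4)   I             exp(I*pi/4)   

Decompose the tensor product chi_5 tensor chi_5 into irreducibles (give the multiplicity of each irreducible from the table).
chi_5 tensor chi_5 = chi_2 (all other irreducibles have multiplicity 0).

Why: The character of a tensor product is the pointwise product (chi_5 * chi_5)(C) = chi_5(C) * chi_5(C):
  {0}: (1)*(1), {1}: (exp(-3*I*pi/4))*(exp(-3*I*pi/4)), {2}: (I)*(I), {3}: (exp(-I*pi/4))*(exp(-I*pi/4)), {4}: (-1)*(-1), {5}: (exp(I*pi/4))*(exp(I*pi/4)), {6}: (-I)*(-I), {7}: (exp(3*I*pi/4))*(exp(3*I*pi/4))
so (chi_5 * chi_5) takes values
  {0} -> 1, {1} -> I, {2} -> -1, {3} -> -I, {4} -> 1, {5} -> I, {6} -> -1, {7} -> -I.
Now take the inner product of this character with each irreducible chi from the table, <chi_5*chi_5, chi> = (1/8) sum_C |C| (chi_5*chi_5)(C) conj(chi(C)):
  <chi_5*chi_5, chi_0> = (1/8)[1*(1)*conj(1) + 1*(I)*conj(1) + 1*(-1)*conj(1) + 1*(-I)*conj(1) + 1*(1)*conj(1) + 1*(I)*conj(1) + 1*(-1)*conj(1) + 1*(-I)*conj(1)]
      = (1/8)[(1) + (I) + (-1) + (-I) + (1) + (I) + (-1) + (-I)] = 0/8 = 0
  <chi_5*chi_5, chi_1> = (1/8)[1*(1)*conj(1) + 1*(I)*conj(exp(I*pi/4)) + 1*(-1)*conj(I) + 1*(-I)*conj(exp(3*I*pi/4)) + 1*(1)*conj(-1) + 1*(I)*conj(exp(-3*I*pi/4)) + 1*(-1)*conj(-I) + 1*(-I)*conj(exp(-I*pi/4))]
      = (1/8)[(1) + (exp(I*pi/4)) + (I) + (-exp(-I*pi/4)) + (-1) + (exp(-3*I*pi/4)) + (-I) + (-exp(3*I*pi/4))] = 0/8 = 0
  <chi_5*chi_5, chi_2> = (1/8)[1*(1)*conj(1) + 1*(I)*conj(I) + 1*(-1)*conj(-1) + 1*(-I)*conj(-I) + 1*(1)*conj(1) + 1*(I)*conj(I) + 1*(-1)*conj(-1) + 1*(-I)*conj(-I)]
      = (1/8)[(1) + (1) + (1) + (1) + (1) + (1) + (1) + (1)] = 8/8 = 1
  <chi_5*chi_5, chi_3> = (1/8)[1*(1)*conj(1) + 1*(I)*conj(exp(3*I*pi/4)) + 1*(-1)*conj(-I) + 1*(-I)*conj(exp(I*pi/4)) + 1*(1)*conj(-1) + 1*(I)*conj(exp(-I*pi/4)) + 1*(-1)*conj(I) + 1*(-I)*conj(exp(-3*I*pi/4))]
      = (1/8)[(1) + (exp(-I*pi/4)) + (-I) + (-exp(I*pi/4)) + (-1) + (exp(3*I*pi/4)) + (I) + (-exp(-3*I*pi/4))] = 0/8 = 0
  <chi_5*chi_5, chi_4> = (1/8)[1*(1)*conj(1) + 1*(I)*conj(-1) + 1*(-1)*conj(1) + 1*(-I)*conj(-1) + 1*(1)*conj(1) + 1*(I)*conj(-1) + 1*(-1)*conj(1) + 1*(-I)*conj(-1)]
      = (1/8)[(1) + (-I) + (-1) + (I) + (1) + (-I) + (-1) + (I)] = 0/8 = 0
  <chi_5*chi_5, chi_5> = (1/8)[1*(1)*conj(1) + 1*(I)*conj(exp(-3*I*pi/4)) + 1*(-1)*conj(I) + 1*(-I)*conj(exp(-I*pi/4)) + 1*(1)*conj(-1) + 1*(I)*conj(exp(I*pi/4)) + 1*(-1)*conj(-I) + 1*(-I)*conj(exp(3*I*pi/4))]
      = (1/8)[(1) + (exp(-3*I*pi/4)) + (I) + (-exp(3*I*pi/4)) + (-1) + (exp(I*pi/4)) + (-I) + (-exp(-I*pi/4))] = 0/8 = 0
  <chi_5*chi_5, chi_6> = (1/8)[1*(1)*conj(1) + 1*(I)*conj(-I) + 1*(-1)*conj(-1) + 1*(-I)*conj(I) + 1*(1)*conj(1) + 1*(I)*conj(-I) + 1*(-1)*conj(-1) + 1*(-I)*conj(I)]
      = (1/8)[(1) + (-1) + (1) + (-1) + (1) + (-1) + (1) + (-1)] = 0/8 = 0
  <chi_5*chi_5, chi_7> = (1/8)[1*(1)*conj(1) + 1*(I)*conj(exp(-I*pi/4)) + 1*(-1)*conj(-I) + 1*(-I)*conj(exp(-3*I*pi/4)) + 1*(1)*conj(-1) + 1*(I)*conj(exp(3*I*pi/4)) + 1*(-1)*conj(I) + 1*(-I)*conj(exp(I*pi/4))]
      = (1/8)[(1) + (exp(3*I*pi/4)) + (-I) + (-exp(-3*I*pi/4)) + (-1) + (exp(-I*pi/4)) + (I) + (-exp(I*pi/4))] = 0/8 = 0
(Exp terms are combined using exp(i*s)*conj(exp(i*t)) = exp(i*(s-t)), and sums of them are collapsed using the identity that for every m > 1 the m distinct m-th roots of unity sum to 0, e.g. 1 + exp(2*I*pi/3) + exp(-2*I*pi/3) = 0.)
Hence the multiplicities are chi_2: 1. Dimension check: dim(chi_5)*dim(chi_5) = 1*1 = 1 and sum (mult * dim) = 1*1 = 1.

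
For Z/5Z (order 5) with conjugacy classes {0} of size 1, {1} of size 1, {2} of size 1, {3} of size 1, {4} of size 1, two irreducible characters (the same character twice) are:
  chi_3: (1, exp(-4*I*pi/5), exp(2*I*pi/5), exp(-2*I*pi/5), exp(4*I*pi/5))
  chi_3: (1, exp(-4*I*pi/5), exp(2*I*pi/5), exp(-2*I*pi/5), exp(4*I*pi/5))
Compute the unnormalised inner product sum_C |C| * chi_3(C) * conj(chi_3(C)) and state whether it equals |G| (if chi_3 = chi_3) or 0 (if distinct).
Sum = 5 = |G| = 5; so <chi_3, chi_3> = 1 (norm-1 confirms irreducibility).

Argument: Compute term by term over conjugacy classes (|C| * chi_3(C) * conj(chi_3(C))):
  1*(1)*conj(1) + 1*(exp(-4*I*pi/5))*conj(exp(-4*I*pi/5)) + 1*(exp(2*I*pi/5))*conj(exp(2*I*pi/5)) + 1*(exp(-2*I*pi/5))*conj(exp(-2*I*pi/5)) + 1*(exp(4*I*pi/5))*conj(exp(4*I*pi/5))
  = (1) + (1) + (1) + (1) + (1)
  = 5.
(Exp terms are combined using exp(i*s)*conj(exp(i*t)) = exp(i*(s-t)), and sums of them are collapsed using the identity that for every m > 1 the m distinct m-th roots of unity sum to 0, e.g. 1 + exp(2*I*pi/3) + exp(-2*I*pi/3) = 0.)
Dividing by |G| = 5 gives 5/5 = 1, matching the row-orthogonality relation <chi_3, chi_3> = [chi_3 = chi_3].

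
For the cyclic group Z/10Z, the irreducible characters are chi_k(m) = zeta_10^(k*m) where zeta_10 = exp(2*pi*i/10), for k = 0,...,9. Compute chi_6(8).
chi_6(8) = zeta_10^48 = exp(-2*I*pi/5)

Derivation: chi_6(8) = zeta_10^(6*8) = zeta_10^48. Since zeta_10^10 = 1, this equals zeta_10^8 = exp(2*pi*i*8/10) = exp(-2*I*pi/5).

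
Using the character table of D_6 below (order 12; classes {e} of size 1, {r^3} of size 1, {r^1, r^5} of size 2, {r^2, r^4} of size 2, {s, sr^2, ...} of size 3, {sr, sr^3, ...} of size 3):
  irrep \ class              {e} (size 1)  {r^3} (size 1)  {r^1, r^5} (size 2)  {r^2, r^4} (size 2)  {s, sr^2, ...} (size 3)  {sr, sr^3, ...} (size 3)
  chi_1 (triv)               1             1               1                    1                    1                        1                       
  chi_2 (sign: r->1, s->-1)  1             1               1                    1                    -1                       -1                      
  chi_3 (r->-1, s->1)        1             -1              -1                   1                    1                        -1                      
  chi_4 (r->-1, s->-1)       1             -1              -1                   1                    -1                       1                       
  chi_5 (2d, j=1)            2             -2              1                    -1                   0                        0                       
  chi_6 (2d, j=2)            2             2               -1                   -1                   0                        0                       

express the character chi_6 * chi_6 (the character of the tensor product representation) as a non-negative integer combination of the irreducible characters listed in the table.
chi_6 tensor chi_6 = chi_1 + chi_2 + chi_6 (all other irreducibles have multiplicity 0).

Justification: The character of a tensor product is the pointwise product (chi_6 * chi_6)(C) = chi_6(C) * chi_6(C):
  {e}: (2)*(2), {r^3}: (2)*(2), {r^1, r^5}: (-1)*(-1), {r^2, r^4}: (-1)*(-1), {s, sr^2, ...}: (0)*(0), {sr, sr^3, ...}: (0)*(0)
so (chi_6 * chi_6) takes values
  {e} -> 4, {r^3} -> 4, {r^1, r^5} -> 1, {r^2, r^4} -> 1, {s, sr^2, ...} -> 0, {sr, sr^3, ...} -> 0.
Now take the inner product of this character with each irreducible chi from the table, <chi_6*chi_6, chi> = (1/12) sum_C |C| (chi_6*chi_6)(C) conj(chi(C)):
  <chi_6*chi_6, chi_1> = (1/12)[1*(4)*conj(1) + 1*(4)*conj(1) + 2*(1)*conj(1) + 2*(1)*conj(1) + 3*(0)*conj(1) + 3*(0)*conj(1)]
      = (1/12)[(4) + (4) + (2) + (2) + (0) + (0)] = 12/12 = 1
  <chi_6*chi_6, chi_2> = (1/12)[1*(4)*conj(1) + 1*(4)*conj(1) + 2*(1)*conj(1) + 2*(1)*conj(1) + 3*(0)*conj(-1) + 3*(0)*conj(-1)]
      = (1/12)[(4) + (4) + (2) + (2) + (0) + (0)] = 12/12 = 1
  <chi_6*chi_6, chi_3> = (1/12)[1*(4)*conj(1) + 1*(4)*conj(-1) + 2*(1)*conj(-1) + 2*(1)*conj(1) + 3*(0)*conj(1) + 3*(0)*conj(-1)]
      = (1/12)[(4) + (-4) + (-2) + (2) + (0) + (0)] = 0/12 = 0
  <chi_6*chi_6, chi_4> = (1/12)[1*(4)*conj(1) + 1*(4)*conj(-1) + 2*(1)*conj(-1) + 2*(1)*conj(1) + 3*(0)*conj(-1) + 3*(0)*conj(1)]
      = (1/12)[(4) + (-4) + (-2) + (2) + (0) + (0)] = 0/12 = 0
  <chi_6*chi_6, chi_5> = (1/12)[1*(4)*conj(2) + 1*(4)*conj(-2) + 2*(1)*conj(1) + 2*(1)*conj(-1) + 3*(0)*conj(0) + 3*(0)*conj(0)]
      = (1/12)[(8) + (-8) + (2) + (-2) + (0) + (0)] = 0/12 = 0
  <chi_6*chi_6, chi_6> = (1/12)[1*(4)*conj(2) + 1*(4)*conj(2) + 2*(1)*conj(-1) + 2*(1)*conj(-1) + 3*(0)*conj(0) + 3*(0)*conj(0)]
      = (1/12)[(8) + (8) + (-2) + (-2) + (0) + (0)] = 12/12 = 1
Hence the multiplicities are chi_1: 1, chi_2: 1, chi_6: 1. Dimension check: dim(chi_6)*dim(chi_6) = 2*2 = 4 and sum (mult * dim) = 1*1 + 1*1 + 1*2 = 4.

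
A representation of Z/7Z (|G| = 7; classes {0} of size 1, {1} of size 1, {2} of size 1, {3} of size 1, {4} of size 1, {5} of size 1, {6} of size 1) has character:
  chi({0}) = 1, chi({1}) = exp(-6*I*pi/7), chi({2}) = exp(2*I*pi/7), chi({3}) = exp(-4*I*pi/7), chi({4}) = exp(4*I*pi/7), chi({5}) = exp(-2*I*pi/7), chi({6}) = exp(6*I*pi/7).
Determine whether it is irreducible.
Irreducible: <chi, chi> = 1.

Working: <chi, chi> = (1/|G|) sum_C |C| * |chi(C)|^2 = (1/7)[1*|1|^2 + 1*|exp(-6*I*pi/7)|^2 + 1*|exp(2*I*pi/7)|^2 + 1*|exp(-4*I*pi/7)|^2 + 1*|exp(4*I*pi/7)|^2 + 1*|exp(-2*I*pi/7)|^2 + 1*|exp(6*I*pi/7)|^2]
  = (1/7)[(1) + (1) + (1) + (1) + (1) + (1) + (1)] = 7/7 = 1.
(Exp terms are combined using exp(i*s)*conj(exp(i*t)) = exp(i*(s-t)), and sums of them are collapsed using the identity that for every m > 1 the m distinct m-th roots of unity sum to 0, e.g. 1 + exp(2*I*pi/3) + exp(-2*I*pi/3) = 0.)
A character is irreducible iff <chi, chi> = 1, so this representation is irreducible.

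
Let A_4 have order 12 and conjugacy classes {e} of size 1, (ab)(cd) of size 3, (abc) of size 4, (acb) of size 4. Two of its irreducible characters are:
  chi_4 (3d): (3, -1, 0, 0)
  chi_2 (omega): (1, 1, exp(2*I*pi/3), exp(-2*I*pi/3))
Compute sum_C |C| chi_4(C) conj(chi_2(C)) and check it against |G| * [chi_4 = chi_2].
Sum = 0; so <chi_4, chi_2> = 0 (distinct irreducibles are orthogonal).

Justification: Compute term by term over conjugacy classes (|C| * chi_4(C) * conj(chi_2(C))):
  1*(3)*conj(1) + 3*(-1)*conj(1) + 4*(0)*conj(exp(2*I*pi/3)) + 4*(0)*conj(exp(-2*I*pi/3))
  = (3) + (-3) + (0) + (0)
  = 0.
(Exp terms are combined using exp(i*s)*conj(exp(i*t)) = exp(i*(s-t)), and sums of them are collapsed using the identity that for every m > 1 the m distinct m-th roots of unity sum to 0, e.g. 1 + exp(2*I*pi/3) + exp(-2*I*pi/3) = 0.)
Dividing by |G| = 12 gives 0/12 = 0, matching the row-orthogonality relation <chi_4, chi_2> = [chi_4 = chi_2].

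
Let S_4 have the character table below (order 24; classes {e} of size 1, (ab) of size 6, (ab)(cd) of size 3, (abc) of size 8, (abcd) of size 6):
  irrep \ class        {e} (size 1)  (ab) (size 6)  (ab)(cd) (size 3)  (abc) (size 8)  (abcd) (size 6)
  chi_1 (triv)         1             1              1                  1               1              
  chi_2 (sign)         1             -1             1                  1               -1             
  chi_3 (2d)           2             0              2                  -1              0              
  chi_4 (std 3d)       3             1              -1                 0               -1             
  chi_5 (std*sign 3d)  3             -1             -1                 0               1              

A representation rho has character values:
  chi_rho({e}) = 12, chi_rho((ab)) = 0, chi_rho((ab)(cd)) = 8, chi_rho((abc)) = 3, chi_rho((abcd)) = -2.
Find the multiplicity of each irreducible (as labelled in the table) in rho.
Multiplicities: chi_1: 2, chi_2: 3, chi_3: 2, chi_4: 1, chi_5: 0.

Why: Use <chi_rho, chi> = (1/|G|) sum_C |C| * chi_rho(C) * conj(chi(C)) with |G| = 24 for each irreducible chi in the table:
  <chi_rho, chi_1> = (1/24)[1*(12)*conj(1) + 6*(0)*conj(1) + 3*(8)*conj(1) + 8*(3)*conj(1) + 6*(-2)*conj(1)]
      = (1/24)[(12) + (0) + (24) + (24) + (-12)] = 48/24 = 2
  <chi_rho, chi_2> = (1/24)[1*(12)*conj(1) + 6*(0)*conj(-1) + 3*(8)*conj(1) + 8*(3)*conj(1) + 6*(-2)*conj(-1)]
      = (1/24)[(12) + (0) + (24) + (24) + (12)] = 72/24 = 3
  <chi_rho, chi_3> = (1/24)[1*(12)*conj(2) + 6*(0)*conj(0) + 3*(8)*conj(2) + 8*(3)*conj(-1) + 6*(-2)*conj(0)]
      = (1/24)[(24) + (0) + (48) + (-24) + (0)] = 48/24 = 2
  <chi_rho, chi_4> = (1/24)[1*(12)*conj(3) + 6*(0)*conj(1) + 3*(8)*conj(-1) + 8*(3)*conj(0) + 6*(-2)*conj(-1)]
      = (1/24)[(36) + (0) + (-24) + (0) + (12)] = 24/24 = 1
  <chi_rho, chi_5> = (1/24)[1*(12)*conj(3) + 6*(0)*conj(-1) + 3*(8)*conj(-1) + 8*(3)*conj(0) + 6*(-2)*conj(1)]
      = (1/24)[(36) + (0) + (-24) + (0) + (-12)] = 0/24 = 0
Dimension check: dim(rho) = sum (mult * dim) = 2*1 + 3*1 + 2*2 + 1*3 + 0*3 = 12 = chi_rho(e) = 12.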